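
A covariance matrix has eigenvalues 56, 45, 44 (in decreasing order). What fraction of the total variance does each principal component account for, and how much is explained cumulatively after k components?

Step 1 — total variance = trace(Sigma) = Σ λ_i = 56 + 45 + 44 = 145.

Step 2 — fraction explained by component i = λ_i / Σ λ:
  PC1: 56/145 = 0.3862
  PC2: 45/145 = 0.3103
  PC3: 44/145 = 0.3034

Step 3 — cumulative fraction after k components = (λ_1 + ... + λ_k) / Σ λ:
  k = 1: 56/145 = 0.3862
  k = 2: (56 + 45)/145 = 101/145 = 0.6966
  k = 3: (56 + 45 + 44)/145 = 145/145 = 1

Summary (fraction, with percent):

explained: PC1 0.3862 (38.62%), PC2 0.3103 (31.03%), PC3 0.3034 (30.34%);  cumulative: 0.3862, 0.6966, 1


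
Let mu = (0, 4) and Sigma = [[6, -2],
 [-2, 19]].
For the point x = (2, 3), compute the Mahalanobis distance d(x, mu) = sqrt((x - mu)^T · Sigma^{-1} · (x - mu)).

Step 1 — centre the observation: (x - mu) = (2, -1).

Step 2 — invert Sigma. det(Sigma) = 6·19 - (-2)² = 110.
  Sigma^{-1} = (1/det) · [[d, -b], [-b, a]] = [[0.1727, 0.0182],
 [0.0182, 0.0545]].

Step 3 — form the quadratic (x - mu)^T · Sigma^{-1} · (x - mu):
  Sigma^{-1} · (x - mu) = (0.3273, -0.0182).
  (x - mu)^T · [Sigma^{-1} · (x - mu)] = (2)·(0.3273) + (-1)·(-0.0182) = 0.6727.

Step 4 — take square root: d = √(0.6727) ≈ 0.8202.

d(x, mu) = √(0.6727) ≈ 0.8202


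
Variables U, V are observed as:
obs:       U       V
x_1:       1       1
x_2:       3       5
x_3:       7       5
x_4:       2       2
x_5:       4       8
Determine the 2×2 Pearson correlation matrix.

Step 1 — column means:
  mean(U) = (1 + 3 + 7 + 2 + 4) / 5 = 17/5 = 3.4
  mean(V) = (1 + 5 + 5 + 2 + 8) / 5 = 21/5 = 4.2

Step 2 — sample variances and covariances s[i,j] = (1/(n-1)) · Σ_k (x_{k,i} - mean_i) · (x_{k,j} - mean_j), with n-1 = 4:
  s[U,U] = ((-2.4)·(-2.4) + (-0.4)·(-0.4) + (3.6)·(3.6) + (-1.4)·(-1.4) + (0.6)·(0.6)) / 4 = 21.2/4 = 5.3
  s[U,V] = ((-2.4)·(-3.2) + (-0.4)·(0.8) + (3.6)·(0.8) + (-1.4)·(-2.2) + (0.6)·(3.8)) / 4 = 15.6/4 = 3.9
  s[V,V] = ((-3.2)·(-3.2) + (0.8)·(0.8) + (0.8)·(0.8) + (-2.2)·(-2.2) + (3.8)·(3.8)) / 4 = 30.8/4 = 7.7
  Sample standard deviations s_i = √(s[i,i]):
  s(U) = √(5.3) = 2.3022
  s(V) = √(7.7) = 2.7749

Step 3 — r_{ij} = s_{ij} / (s_i · s_j):
  r[U,U] = 1 (diagonal).
  r[U,V] = 3.9 / (2.3022 · 2.7749) = 3.9 / 6.3883 = 0.6105
  r[V,V] = 1 (diagonal).

R is symmetric with unit diagonal. Assembling:

R = [[1, 0.6105],
 [0.6105, 1]]


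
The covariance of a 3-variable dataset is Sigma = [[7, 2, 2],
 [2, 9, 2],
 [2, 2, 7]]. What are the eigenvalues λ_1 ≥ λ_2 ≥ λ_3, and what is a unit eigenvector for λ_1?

Step 1 — characteristic polynomial p(λ) = det(λI - Sigma) = λ³ - tr·λ² + c_1·λ - det, where tr = trace, c_1 = sum of the principal 2×2 minors, det = det(Sigma):
  tr = 7 + 9 + 7 = 23,
  c_1 = (7·9 - (2)²) + (7·7 - (2)²) + (9·7 - (2)²) = 59 + 45 + 59 = 163,
  det = 7·(9·7 - (2)²) - (2)·((2)·7 - (2)·(2)) + (2)·((2)·(2) - 9·(2)) = 7·(59) - (2)·(10) + (2)·(-14) = 365.
  So p(λ) = λ³ - 23λ² + 163λ - 365.
Step 2 — look for an integer root (rational root theorem: any rational root is an integer divisor of 365). Testing λ = 5:
  p(5) = 125 - 575 + 815 - 365 = 0  ✓
  Dividing out (λ - 5): p(λ) = (λ - 5)(λ² - 18λ + 73).
Step 3 — remaining eigenvalues from the quadratic λ² - 18λ + 73 = 0:
  Δ = 18² - 4·73 = 324 - 292 = 32,  λ = (18 ± √32)/2 = (18 ± 5.6569)/2 ≈ 11.8284 or 6.1716.
  Sorted: λ_1 = 11.8284,  λ_2 = 6.1716,  λ_3 = 5  (check: sum = 23 = tr ✓).

Step 4 — unit eigenvector for λ_1 ≈ 11.8284: v spans the null space of (Sigma - λ_1 I), whose rows are
  r_1 = (-4.8284, 2, 2),  r_2 = (2, -2.8284, 2),  r_3 = (2, 2, -4.8284).
  v is orthogonal to every row, so take v ∝ r_1 × r_2 = ((2)·(2) - (2)·(-2.8284), (2)·(2) - (-4.8284)·(2), (-4.8284)·(-2.8284) - (2)·(2)) ≈ (9.6569, 13.6569, 9.6569).
  Let u = (9.6569, 13.6569, 9.6569).
  ||u|| = √((9.6569)² + (13.6569)² + (9.6569)²) = √(373.0193) ≈ 19.3137,  v_1 = u/||u|| ≈ (0.5, 0.7071, 0.5) (||v_1|| = 1).

λ_1 = 11.8284,  λ_2 = 6.1716,  λ_3 = 5;  v_1 ≈ (0.5, 0.7071, 0.5)


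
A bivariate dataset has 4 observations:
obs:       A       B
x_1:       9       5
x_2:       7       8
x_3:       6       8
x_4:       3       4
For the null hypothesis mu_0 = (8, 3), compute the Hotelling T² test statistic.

Step 1 — sample mean vector:
  mean(A) = (9 + 7 + 6 + 3) / 4 = 25/4 = 6.25
  mean(B) = (5 + 8 + 8 + 4) / 4 = 25/4 = 6.25
  x̄ = (6.25, 6.25),  deviation x̄ - mu_0 = (6.25, 6.25) - (8, 3) = (-1.75, 3.25).

Step 2 — sample covariance matrix, S[i,j] = (1/(n-1)) · Σ_k (x_{k,i} - mean_i) · (x_{k,j} - mean_j), divisor n-1 = 3:
  S[A,A] = ((2.75)·(2.75) + (0.75)·(0.75) + (-0.25)·(-0.25) + (-3.25)·(-3.25)) / 3 = 18.75/3 = 6.25
  S[A,B] = ((2.75)·(-1.25) + (0.75)·(1.75) + (-0.25)·(1.75) + (-3.25)·(-2.25)) / 3 = 4.75/3 = 1.5833
  S[B,B] = ((-1.25)·(-1.25) + (1.75)·(1.75) + (1.75)·(1.75) + (-2.25)·(-2.25)) / 3 = 12.75/3 = 4.25
  S = [[6.25, 1.5833],
 [1.5833, 4.25]].

Step 3 — invert S. det(S) = 6.25·4.25 - (1.5833)² = 24.0556.
  S^{-1} = (1/det) · [[d, -b], [-b, a]] = [[0.1767, -0.0658],
 [-0.0658, 0.2598]].

Step 4 — quadratic form (x̄ - mu_0)^T · S^{-1} · (x̄ - mu_0):
  S^{-1} · (x̄ - mu_0) = (-0.5231, 0.9596),
  (x̄ - mu_0)^T · [...] = (-1.75)·(-0.5231) + (3.25)·(0.9596) = 4.0341.

Step 5 — scale by n: T² = 4 · 4.0341 = 16.1363.

T² ≈ 16.1363


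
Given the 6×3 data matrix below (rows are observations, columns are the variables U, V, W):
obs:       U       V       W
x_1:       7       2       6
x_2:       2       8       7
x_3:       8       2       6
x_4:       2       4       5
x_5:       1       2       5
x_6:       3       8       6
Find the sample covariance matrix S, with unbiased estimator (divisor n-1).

Step 1 — column means:
  mean(U) = (7 + 2 + 8 + 2 + 1 + 3) / 6 = 23/6 = 3.8333
  mean(V) = (2 + 8 + 2 + 4 + 2 + 8) / 6 = 26/6 = 4.3333
  mean(W) = (6 + 7 + 6 + 5 + 5 + 6) / 6 = 35/6 = 5.8333

Step 2 — sample covariance S[i,j] = (1/(n-1)) · Σ_k (x_{k,i} - mean_i) · (x_{k,j} - mean_j), with n-1 = 5.
  S[U,U] = ((3.1667)·(3.1667) + (-1.8333)·(-1.8333) + (4.1667)·(4.1667) + (-1.8333)·(-1.8333) + (-2.8333)·(-2.8333) + (-0.8333)·(-0.8333)) / 5 = 42.8333/5 = 8.5667
  S[U,V] = ((3.1667)·(-2.3333) + (-1.8333)·(3.6667) + (4.1667)·(-2.3333) + (-1.8333)·(-0.3333) + (-2.8333)·(-2.3333) + (-0.8333)·(3.6667)) / 5 = -19.6667/5 = -3.9333
  S[U,W] = ((3.1667)·(0.1667) + (-1.8333)·(1.1667) + (4.1667)·(0.1667) + (-1.8333)·(-0.8333) + (-2.8333)·(-0.8333) + (-0.8333)·(0.1667)) / 5 = 2.8333/5 = 0.5667
  S[V,V] = ((-2.3333)·(-2.3333) + (3.6667)·(3.6667) + (-2.3333)·(-2.3333) + (-0.3333)·(-0.3333) + (-2.3333)·(-2.3333) + (3.6667)·(3.6667)) / 5 = 43.3333/5 = 8.6667
  S[V,W] = ((-2.3333)·(0.1667) + (3.6667)·(1.1667) + (-2.3333)·(0.1667) + (-0.3333)·(-0.8333) + (-2.3333)·(-0.8333) + (3.6667)·(0.1667)) / 5 = 6.3333/5 = 1.2667
  S[W,W] = ((0.1667)·(0.1667) + (1.1667)·(1.1667) + (0.1667)·(0.1667) + (-0.8333)·(-0.8333) + (-0.8333)·(-0.8333) + (0.1667)·(0.1667)) / 5 = 2.8333/5 = 0.5667

S is symmetric (S[j,i] = S[i,j]). Assembling:

S = [[8.5667, -3.9333, 0.5667],
 [-3.9333, 8.6667, 1.2667],
 [0.5667, 1.2667, 0.5667]]


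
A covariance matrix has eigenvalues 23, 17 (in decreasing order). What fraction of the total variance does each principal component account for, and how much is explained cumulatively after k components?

Step 1 — total variance = trace(Sigma) = Σ λ_i = 23 + 17 = 40.

Step 2 — fraction explained by component i = λ_i / Σ λ:
  PC1: 23/40 = 0.575
  PC2: 17/40 = 0.425

Step 3 — cumulative fraction after k components = (λ_1 + ... + λ_k) / Σ λ:
  k = 1: 23/40 = 0.575
  k = 2: (23 + 17)/40 = 40/40 = 1

Summary (fraction, with percent):

explained: PC1 0.575 (57.5%), PC2 0.425 (42.5%);  cumulative: 0.575, 1


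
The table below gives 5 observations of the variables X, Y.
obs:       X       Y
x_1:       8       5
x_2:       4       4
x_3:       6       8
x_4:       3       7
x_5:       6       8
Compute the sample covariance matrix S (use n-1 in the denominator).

Step 1 — column means:
  mean(X) = (8 + 4 + 6 + 3 + 6) / 5 = 27/5 = 5.4
  mean(Y) = (5 + 4 + 8 + 7 + 8) / 5 = 32/5 = 6.4

Step 2 — sample covariance S[i,j] = (1/(n-1)) · Σ_k (x_{k,i} - mean_i) · (x_{k,j} - mean_j), with n-1 = 4.
  S[X,X] = ((2.6)·(2.6) + (-1.4)·(-1.4) + (0.6)·(0.6) + (-2.4)·(-2.4) + (0.6)·(0.6)) / 4 = 15.2/4 = 3.8
  S[X,Y] = ((2.6)·(-1.4) + (-1.4)·(-2.4) + (0.6)·(1.6) + (-2.4)·(0.6) + (0.6)·(1.6)) / 4 = 0.2/4 = 0.05
  S[Y,Y] = ((-1.4)·(-1.4) + (-2.4)·(-2.4) + (1.6)·(1.6) + (0.6)·(0.6) + (1.6)·(1.6)) / 4 = 13.2/4 = 3.3

S is symmetric (S[j,i] = S[i,j]). Assembling:

S = [[3.8, 0.05],
 [0.05, 3.3]]


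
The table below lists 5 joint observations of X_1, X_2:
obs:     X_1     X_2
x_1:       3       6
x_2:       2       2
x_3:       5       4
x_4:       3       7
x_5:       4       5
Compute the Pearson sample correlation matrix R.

Step 1 — column means:
  mean(X_1) = (3 + 2 + 5 + 3 + 4) / 5 = 17/5 = 3.4
  mean(X_2) = (6 + 2 + 4 + 7 + 5) / 5 = 24/5 = 4.8

Step 2 — sample variances and covariances s[i,j] = (1/(n-1)) · Σ_k (x_{k,i} - mean_i) · (x_{k,j} - mean_j), with n-1 = 4:
  s[X_1,X_1] = ((-0.4)·(-0.4) + (-1.4)·(-1.4) + (1.6)·(1.6) + (-0.4)·(-0.4) + (0.6)·(0.6)) / 4 = 5.2/4 = 1.3
  s[X_1,X_2] = ((-0.4)·(1.2) + (-1.4)·(-2.8) + (1.6)·(-0.8) + (-0.4)·(2.2) + (0.6)·(0.2)) / 4 = 1.4/4 = 0.35
  s[X_2,X_2] = ((1.2)·(1.2) + (-2.8)·(-2.8) + (-0.8)·(-0.8) + (2.2)·(2.2) + (0.2)·(0.2)) / 4 = 14.8/4 = 3.7
  Sample standard deviations s_i = √(s[i,i]):
  s(X_1) = √(1.3) = 1.1402
  s(X_2) = √(3.7) = 1.9235

Step 3 — r_{ij} = s_{ij} / (s_i · s_j):
  r[X_1,X_1] = 1 (diagonal).
  r[X_1,X_2] = 0.35 / (1.1402 · 1.9235) = 0.35 / 2.1932 = 0.1596
  r[X_2,X_2] = 1 (diagonal).

R is symmetric with unit diagonal. Assembling:

R = [[1, 0.1596],
 [0.1596, 1]]


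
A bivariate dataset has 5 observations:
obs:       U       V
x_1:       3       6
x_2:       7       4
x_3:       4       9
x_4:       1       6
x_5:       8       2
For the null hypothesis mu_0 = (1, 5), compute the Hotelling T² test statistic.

Step 1 — sample mean vector:
  mean(U) = (3 + 7 + 4 + 1 + 8) / 5 = 23/5 = 4.6
  mean(V) = (6 + 4 + 9 + 6 + 2) / 5 = 27/5 = 5.4
  x̄ = (4.6, 5.4),  deviation x̄ - mu_0 = (4.6, 5.4) - (1, 5) = (3.6, 0.4).

Step 2 — sample covariance matrix, S[i,j] = (1/(n-1)) · Σ_k (x_{k,i} - mean_i) · (x_{k,j} - mean_j), divisor n-1 = 4:
  S[U,U] = ((-1.6)·(-1.6) + (2.4)·(2.4) + (-0.6)·(-0.6) + (-3.6)·(-3.6) + (3.4)·(3.4)) / 4 = 33.2/4 = 8.3
  S[U,V] = ((-1.6)·(0.6) + (2.4)·(-1.4) + (-0.6)·(3.6) + (-3.6)·(0.6) + (3.4)·(-3.4)) / 4 = -20.2/4 = -5.05
  S[V,V] = ((0.6)·(0.6) + (-1.4)·(-1.4) + (3.6)·(3.6) + (0.6)·(0.6) + (-3.4)·(-3.4)) / 4 = 27.2/4 = 6.8
  S = [[8.3, -5.05],
 [-5.05, 6.8]].

Step 3 — invert S. det(S) = 8.3·6.8 - (-5.05)² = 30.9375.
  S^{-1} = (1/det) · [[d, -b], [-b, a]] = [[0.2198, 0.1632],
 [0.1632, 0.2683]].

Step 4 — quadratic form (x̄ - mu_0)^T · S^{-1} · (x̄ - mu_0):
  S^{-1} · (x̄ - mu_0) = (0.8566, 0.6949),
  (x̄ - mu_0)^T · [...] = (3.6)·(0.8566) + (0.4)·(0.6949) = 3.3616.

Step 5 — scale by n: T² = 5 · 3.3616 = 16.8081.

T² ≈ 16.8081


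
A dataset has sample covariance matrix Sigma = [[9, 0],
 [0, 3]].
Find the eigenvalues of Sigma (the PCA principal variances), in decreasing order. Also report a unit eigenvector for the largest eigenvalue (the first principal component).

Step 1 — characteristic polynomial of 2×2 Sigma:
  det(Sigma - λI) = λ² - trace · λ + det = 0.
  trace = 9 + 3 = 12, det = 9·3 - (0)² = 27.
Step 2 — discriminant:
  Δ = trace² - 4·det = 144 - 108 = 36.
Step 3 — eigenvalues:
  λ = (trace ± √Δ)/2 = (12 ± 6)/2,
  λ_1 = 9,  λ_2 = 3.

Step 4 — unit eigenvector for λ_1: Sigma is diagonal, so its eigenvectors are the coordinate axes. λ_1 = 9 is the diagonal entry on the first coordinate axis, hence
  v_1 = (1, 0) (||v_1|| = 1).

λ_1 = 9,  λ_2 = 3;  v_1 ≈ (1, 0)


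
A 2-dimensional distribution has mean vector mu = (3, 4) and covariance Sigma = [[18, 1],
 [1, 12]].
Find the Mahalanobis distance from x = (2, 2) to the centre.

Step 1 — centre the observation: (x - mu) = (-1, -2).

Step 2 — invert Sigma. det(Sigma) = 18·12 - (1)² = 215.
  Sigma^{-1} = (1/det) · [[d, -b], [-b, a]] = [[0.0558, -0.0047],
 [-0.0047, 0.0837]].

Step 3 — form the quadratic (x - mu)^T · Sigma^{-1} · (x - mu):
  Sigma^{-1} · (x - mu) = (-0.0465, -0.1628).
  (x - mu)^T · [Sigma^{-1} · (x - mu)] = (-1)·(-0.0465) + (-2)·(-0.1628) = 0.3721.

Step 4 — take square root: d = √(0.3721) ≈ 0.61.

d(x, mu) = √(0.3721) ≈ 0.61


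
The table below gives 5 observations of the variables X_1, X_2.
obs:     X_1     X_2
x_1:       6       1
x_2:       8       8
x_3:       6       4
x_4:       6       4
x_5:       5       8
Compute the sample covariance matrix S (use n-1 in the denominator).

Step 1 — column means:
  mean(X_1) = (6 + 8 + 6 + 6 + 5) / 5 = 31/5 = 6.2
  mean(X_2) = (1 + 8 + 4 + 4 + 8) / 5 = 25/5 = 5

Step 2 — sample covariance S[i,j] = (1/(n-1)) · Σ_k (x_{k,i} - mean_i) · (x_{k,j} - mean_j), with n-1 = 4.
  S[X_1,X_1] = ((-0.2)·(-0.2) + (1.8)·(1.8) + (-0.2)·(-0.2) + (-0.2)·(-0.2) + (-1.2)·(-1.2)) / 4 = 4.8/4 = 1.2
  S[X_1,X_2] = ((-0.2)·(-4) + (1.8)·(3) + (-0.2)·(-1) + (-0.2)·(-1) + (-1.2)·(3)) / 4 = 3/4 = 0.75
  S[X_2,X_2] = ((-4)·(-4) + (3)·(3) + (-1)·(-1) + (-1)·(-1) + (3)·(3)) / 4 = 36/4 = 9

S is symmetric (S[j,i] = S[i,j]). Assembling:

S = [[1.2, 0.75],
 [0.75, 9]]


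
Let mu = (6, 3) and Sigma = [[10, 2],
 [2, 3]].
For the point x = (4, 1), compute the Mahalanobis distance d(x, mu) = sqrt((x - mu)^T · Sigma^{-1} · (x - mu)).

Step 1 — centre the observation: (x - mu) = (-2, -2).

Step 2 — invert Sigma. det(Sigma) = 10·3 - (2)² = 26.
  Sigma^{-1} = (1/det) · [[d, -b], [-b, a]] = [[0.1154, -0.0769],
 [-0.0769, 0.3846]].

Step 3 — form the quadratic (x - mu)^T · Sigma^{-1} · (x - mu):
  Sigma^{-1} · (x - mu) = (-0.0769, -0.6154).
  (x - mu)^T · [Sigma^{-1} · (x - mu)] = (-2)·(-0.0769) + (-2)·(-0.6154) = 1.3846.

Step 4 — take square root: d = √(1.3846) ≈ 1.1767.

d(x, mu) = √(1.3846) ≈ 1.1767


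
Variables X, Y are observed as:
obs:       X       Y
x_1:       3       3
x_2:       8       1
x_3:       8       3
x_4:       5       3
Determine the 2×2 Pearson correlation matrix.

Step 1 — column means:
  mean(X) = (3 + 8 + 8 + 5) / 4 = 24/4 = 6
  mean(Y) = (3 + 1 + 3 + 3) / 4 = 10/4 = 2.5

Step 2 — sample variances and covariances s[i,j] = (1/(n-1)) · Σ_k (x_{k,i} - mean_i) · (x_{k,j} - mean_j), with n-1 = 3:
  s[X,X] = ((-3)·(-3) + (2)·(2) + (2)·(2) + (-1)·(-1)) / 3 = 18/3 = 6
  s[X,Y] = ((-3)·(0.5) + (2)·(-1.5) + (2)·(0.5) + (-1)·(0.5)) / 3 = -4/3 = -1.3333
  s[Y,Y] = ((0.5)·(0.5) + (-1.5)·(-1.5) + (0.5)·(0.5) + (0.5)·(0.5)) / 3 = 3/3 = 1
  Sample standard deviations s_i = √(s[i,i]):
  s(X) = √(6) = 2.4495
  s(Y) = √(1) = 1

Step 3 — r_{ij} = s_{ij} / (s_i · s_j):
  r[X,X] = 1 (diagonal).
  r[X,Y] = -1.3333 / (2.4495 · 1) = -1.3333 / 2.4495 = -0.5443
  r[Y,Y] = 1 (diagonal).

R is symmetric with unit diagonal. Assembling:

R = [[1, -0.5443],
 [-0.5443, 1]]


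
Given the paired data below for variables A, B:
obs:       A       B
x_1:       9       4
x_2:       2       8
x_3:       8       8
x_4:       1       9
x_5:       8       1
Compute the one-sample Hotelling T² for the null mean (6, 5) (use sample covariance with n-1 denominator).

Step 1 — sample mean vector:
  mean(A) = (9 + 2 + 8 + 1 + 8) / 5 = 28/5 = 5.6
  mean(B) = (4 + 8 + 8 + 9 + 1) / 5 = 30/5 = 6
  x̄ = (5.6, 6),  deviation x̄ - mu_0 = (5.6, 6) - (6, 5) = (-0.4, 1).

Step 2 — sample covariance matrix, S[i,j] = (1/(n-1)) · Σ_k (x_{k,i} - mean_i) · (x_{k,j} - mean_j), divisor n-1 = 4:
  S[A,A] = ((3.4)·(3.4) + (-3.6)·(-3.6) + (2.4)·(2.4) + (-4.6)·(-4.6) + (2.4)·(2.4)) / 4 = 57.2/4 = 14.3
  S[A,B] = ((3.4)·(-2) + (-3.6)·(2) + (2.4)·(2) + (-4.6)·(3) + (2.4)·(-5)) / 4 = -35/4 = -8.75
  S[B,B] = ((-2)·(-2) + (2)·(2) + (2)·(2) + (3)·(3) + (-5)·(-5)) / 4 = 46/4 = 11.5
  S = [[14.3, -8.75],
 [-8.75, 11.5]].

Step 3 — invert S. det(S) = 14.3·11.5 - (-8.75)² = 87.8875.
  S^{-1} = (1/det) · [[d, -b], [-b, a]] = [[0.1308, 0.0996],
 [0.0996, 0.1627]].

Step 4 — quadratic form (x̄ - mu_0)^T · S^{-1} · (x̄ - mu_0):
  S^{-1} · (x̄ - mu_0) = (0.0472, 0.1229),
  (x̄ - mu_0)^T · [...] = (-0.4)·(0.0472) + (1)·(0.1229) = 0.104.

Step 5 — scale by n: T² = 5 · 0.104 = 0.52.

T² ≈ 0.52


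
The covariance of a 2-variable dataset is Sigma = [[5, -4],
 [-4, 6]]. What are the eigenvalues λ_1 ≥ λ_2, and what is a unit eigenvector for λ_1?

Step 1 — characteristic polynomial of 2×2 Sigma:
  det(Sigma - λI) = λ² - trace · λ + det = 0.
  trace = 5 + 6 = 11, det = 5·6 - (-4)² = 14.
Step 2 — discriminant:
  Δ = trace² - 4·det = 121 - 56 = 65.
Step 3 — eigenvalues:
  λ = (trace ± √Δ)/2 = (11 ± 8.0623)/2,
  λ_1 = 9.5311,  λ_2 = 1.4689.

Step 4 — unit eigenvector for λ_1: solve (Sigma - λ_1 I)v = 0. First row:
  (5 - 9.5311)·v_x + (-4)·v_y = 0, i.e. (-4.5311)·v_x + (-4)·v_y = 0,
  so v ∝ (b, λ_1 - a) = (-4, 4.5311); multiply by -1 so the first entry is positive: u = (4, -4.5311).
  ||u|| = √((4)² + (-4.5311)²) = √(36.5311) ≈ 6.0441,
  v_1 = u/||u|| ≈ (0.6618, -0.7497) (||v_1|| = 1).

λ_1 = 9.5311,  λ_2 = 1.4689;  v_1 ≈ (0.6618, -0.7497)


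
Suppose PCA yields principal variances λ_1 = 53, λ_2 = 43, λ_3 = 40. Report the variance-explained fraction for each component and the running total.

Step 1 — total variance = trace(Sigma) = Σ λ_i = 53 + 43 + 40 = 136.

Step 2 — fraction explained by component i = λ_i / Σ λ:
  PC1: 53/136 = 0.3897
  PC2: 43/136 = 0.3162
  PC3: 40/136 = 0.2941

Step 3 — cumulative fraction after k components = (λ_1 + ... + λ_k) / Σ λ:
  k = 1: 53/136 = 0.3897
  k = 2: (53 + 43)/136 = 96/136 = 0.7059
  k = 3: (53 + 43 + 40)/136 = 136/136 = 1

Summary (fraction, with percent):

explained: PC1 0.3897 (38.97%), PC2 0.3162 (31.62%), PC3 0.2941 (29.41%);  cumulative: 0.3897, 0.7059, 1


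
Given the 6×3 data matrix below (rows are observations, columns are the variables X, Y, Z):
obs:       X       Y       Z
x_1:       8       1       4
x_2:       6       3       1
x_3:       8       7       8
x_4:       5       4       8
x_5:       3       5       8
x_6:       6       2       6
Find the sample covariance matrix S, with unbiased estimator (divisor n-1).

Step 1 — column means:
  mean(X) = (8 + 6 + 8 + 5 + 3 + 6) / 6 = 36/6 = 6
  mean(Y) = (1 + 3 + 7 + 4 + 5 + 2) / 6 = 22/6 = 3.6667
  mean(Z) = (4 + 1 + 8 + 8 + 8 + 6) / 6 = 35/6 = 5.8333

Step 2 — sample covariance S[i,j] = (1/(n-1)) · Σ_k (x_{k,i} - mean_i) · (x_{k,j} - mean_j), with n-1 = 5.
  S[X,X] = ((2)·(2) + (0)·(0) + (2)·(2) + (-1)·(-1) + (-3)·(-3) + (0)·(0)) / 5 = 18/5 = 3.6
  S[X,Y] = ((2)·(-2.6667) + (0)·(-0.6667) + (2)·(3.3333) + (-1)·(0.3333) + (-3)·(1.3333) + (0)·(-1.6667)) / 5 = -3/5 = -0.6
  S[X,Z] = ((2)·(-1.8333) + (0)·(-4.8333) + (2)·(2.1667) + (-1)·(2.1667) + (-3)·(2.1667) + (0)·(0.1667)) / 5 = -8/5 = -1.6
  S[Y,Y] = ((-2.6667)·(-2.6667) + (-0.6667)·(-0.6667) + (3.3333)·(3.3333) + (0.3333)·(0.3333) + (1.3333)·(1.3333) + (-1.6667)·(-1.6667)) / 5 = 23.3333/5 = 4.6667
  S[Y,Z] = ((-2.6667)·(-1.8333) + (-0.6667)·(-4.8333) + (3.3333)·(2.1667) + (0.3333)·(2.1667) + (1.3333)·(2.1667) + (-1.6667)·(0.1667)) / 5 = 18.6667/5 = 3.7333
  S[Z,Z] = ((-1.8333)·(-1.8333) + (-4.8333)·(-4.8333) + (2.1667)·(2.1667) + (2.1667)·(2.1667) + (2.1667)·(2.1667) + (0.1667)·(0.1667)) / 5 = 40.8333/5 = 8.1667

S is symmetric (S[j,i] = S[i,j]). Assembling:

S = [[3.6, -0.6, -1.6],
 [-0.6, 4.6667, 3.7333],
 [-1.6, 3.7333, 8.1667]]


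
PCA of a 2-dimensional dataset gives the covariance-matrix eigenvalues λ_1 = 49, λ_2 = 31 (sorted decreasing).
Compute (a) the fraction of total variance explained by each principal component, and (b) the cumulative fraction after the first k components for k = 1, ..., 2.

Step 1 — total variance = trace(Sigma) = Σ λ_i = 49 + 31 = 80.

Step 2 — fraction explained by component i = λ_i / Σ λ:
  PC1: 49/80 = 0.6125
  PC2: 31/80 = 0.3875

Step 3 — cumulative fraction after k components = (λ_1 + ... + λ_k) / Σ λ:
  k = 1: 49/80 = 0.6125
  k = 2: (49 + 31)/80 = 80/80 = 1

Summary (fraction, with percent):

explained: PC1 0.6125 (61.25%), PC2 0.3875 (38.75%);  cumulative: 0.6125, 1


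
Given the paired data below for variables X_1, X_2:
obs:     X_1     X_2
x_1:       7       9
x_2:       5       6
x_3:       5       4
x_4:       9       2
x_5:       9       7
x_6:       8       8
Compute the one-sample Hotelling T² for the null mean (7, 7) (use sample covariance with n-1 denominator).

Step 1 — sample mean vector:
  mean(X_1) = (7 + 5 + 5 + 9 + 9 + 8) / 6 = 43/6 = 7.1667
  mean(X_2) = (9 + 6 + 4 + 2 + 7 + 8) / 6 = 36/6 = 6
  x̄ = (7.1667, 6),  deviation x̄ - mu_0 = (7.1667, 6) - (7, 7) = (0.1667, -1).

Step 2 — sample covariance matrix, S[i,j] = (1/(n-1)) · Σ_k (x_{k,i} - mean_i) · (x_{k,j} - mean_j), divisor n-1 = 5:
  S[X_1,X_1] = ((-0.1667)·(-0.1667) + (-2.1667)·(-2.1667) + (-2.1667)·(-2.1667) + (1.8333)·(1.8333) + (1.8333)·(1.8333) + (0.8333)·(0.8333)) / 5 = 16.8333/5 = 3.3667
  S[X_1,X_2] = ((-0.1667)·(3) + (-2.1667)·(0) + (-2.1667)·(-2) + (1.8333)·(-4) + (1.8333)·(1) + (0.8333)·(2)) / 5 = 0/5 = 0
  S[X_2,X_2] = ((3)·(3) + (0)·(0) + (-2)·(-2) + (-4)·(-4) + (1)·(1) + (2)·(2)) / 5 = 34/5 = 6.8
  S = [[3.3667, 0],
 [0, 6.8]].

Step 3 — invert S. det(S) = 3.3667·6.8 - (0)² = 22.8933.
  S^{-1} = (1/det) · [[d, -b], [-b, a]] = [[0.297, 0],
 [0, 0.1471]].

Step 4 — quadratic form (x̄ - mu_0)^T · S^{-1} · (x̄ - mu_0):
  S^{-1} · (x̄ - mu_0) = (0.0495, -0.1471),
  (x̄ - mu_0)^T · [...] = (0.1667)·(0.0495) + (-1)·(-0.1471) = 0.1553.

Step 5 — scale by n: T² = 6 · 0.1553 = 0.9319.

T² ≈ 0.9319


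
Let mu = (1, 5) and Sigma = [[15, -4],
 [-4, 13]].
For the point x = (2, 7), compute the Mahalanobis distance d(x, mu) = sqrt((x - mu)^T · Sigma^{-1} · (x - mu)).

Step 1 — centre the observation: (x - mu) = (1, 2).

Step 2 — invert Sigma. det(Sigma) = 15·13 - (-4)² = 179.
  Sigma^{-1} = (1/det) · [[d, -b], [-b, a]] = [[0.0726, 0.0223],
 [0.0223, 0.0838]].

Step 3 — form the quadratic (x - mu)^T · Sigma^{-1} · (x - mu):
  Sigma^{-1} · (x - mu) = (0.1173, 0.1899).
  (x - mu)^T · [Sigma^{-1} · (x - mu)] = (1)·(0.1173) + (2)·(0.1899) = 0.4972.

Step 4 — take square root: d = √(0.4972) ≈ 0.7051.

d(x, mu) = √(0.4972) ≈ 0.7051


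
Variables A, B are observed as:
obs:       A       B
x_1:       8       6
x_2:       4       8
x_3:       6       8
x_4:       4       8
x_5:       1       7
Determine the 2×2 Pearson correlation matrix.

Step 1 — column means:
  mean(A) = (8 + 4 + 6 + 4 + 1) / 5 = 23/5 = 4.6
  mean(B) = (6 + 8 + 8 + 8 + 7) / 5 = 37/5 = 7.4

Step 2 — sample variances and covariances s[i,j] = (1/(n-1)) · Σ_k (x_{k,i} - mean_i) · (x_{k,j} - mean_j), with n-1 = 4:
  s[A,A] = ((3.4)·(3.4) + (-0.6)·(-0.6) + (1.4)·(1.4) + (-0.6)·(-0.6) + (-3.6)·(-3.6)) / 4 = 27.2/4 = 6.8
  s[A,B] = ((3.4)·(-1.4) + (-0.6)·(0.6) + (1.4)·(0.6) + (-0.6)·(0.6) + (-3.6)·(-0.4)) / 4 = -3.2/4 = -0.8
  s[B,B] = ((-1.4)·(-1.4) + (0.6)·(0.6) + (0.6)·(0.6) + (0.6)·(0.6) + (-0.4)·(-0.4)) / 4 = 3.2/4 = 0.8
  Sample standard deviations s_i = √(s[i,i]):
  s(A) = √(6.8) = 2.6077
  s(B) = √(0.8) = 0.8944

Step 3 — r_{ij} = s_{ij} / (s_i · s_j):
  r[A,A] = 1 (diagonal).
  r[A,B] = -0.8 / (2.6077 · 0.8944) = -0.8 / 2.3324 = -0.343
  r[B,B] = 1 (diagonal).

R is symmetric with unit diagonal. Assembling:

R = [[1, -0.343],
 [-0.343, 1]]


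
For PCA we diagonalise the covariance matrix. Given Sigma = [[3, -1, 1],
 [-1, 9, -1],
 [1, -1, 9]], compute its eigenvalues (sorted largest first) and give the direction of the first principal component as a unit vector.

Step 1 — characteristic polynomial p(λ) = det(λI - Sigma) = λ³ - tr·λ² + c_1·λ - det, where tr = trace, c_1 = sum of the principal 2×2 minors, det = det(Sigma):
  tr = 3 + 9 + 9 = 21,
  c_1 = (3·9 - (-1)²) + (3·9 - (1)²) + (9·9 - (-1)²) = 26 + 26 + 80 = 132,
  det = 3·(9·9 - (-1)²) - (-1)·((-1)·9 - (-1)·(1)) + (1)·((-1)·(-1) - 9·(1)) = 3·(80) - (-1)·(-8) + (1)·(-8) = 224.
  So p(λ) = λ³ - 21λ² + 132λ - 224.
Step 2 — look for an integer root (rational root theorem: any rational root is an integer divisor of 224). Testing λ = 8:
  p(8) = 512 - 1344 + 1056 - 224 = 0  ✓
  Dividing out (λ - 8): p(λ) = (λ - 8)(λ² - 13λ + 28).
Step 3 — remaining eigenvalues from the quadratic λ² - 13λ + 28 = 0:
  Δ = 13² - 4·28 = 169 - 112 = 57,  λ = (13 ± √57)/2 = (13 ± 7.5498)/2 ≈ 10.2749 or 2.7251.
  Sorted: λ_1 = 10.2749,  λ_2 = 8,  λ_3 = 2.7251  (check: sum = 21 = tr ✓).

Step 4 — unit eigenvector for λ_1 ≈ 10.2749: v spans the null space of (Sigma - λ_1 I), whose rows are
  r_1 = (-7.2749, -1, 1),  r_2 = (-1, -1.2749, -1),  r_3 = (1, -1, -1.2749).
  v is orthogonal to every row, so take v ∝ r_1 × r_2 = ((-1)·(-1) - (1)·(-1.2749), (1)·(-1) - (-7.2749)·(-1), (-7.2749)·(-1.2749) - (-1)·(-1)) ≈ (2.2749, -8.2749, 8.2749).
  Let u = (2.2749, -8.2749, 8.2749).
  ||u|| = √((2.2749)² + (-8.2749)² + (8.2749)²) = √(142.1238) ≈ 11.9216,  v_1 = u/||u|| ≈ (0.1908, -0.6941, 0.6941) (||v_1|| = 1).

λ_1 = 10.2749,  λ_2 = 8,  λ_3 = 2.7251;  v_1 ≈ (0.1908, -0.6941, 0.6941)


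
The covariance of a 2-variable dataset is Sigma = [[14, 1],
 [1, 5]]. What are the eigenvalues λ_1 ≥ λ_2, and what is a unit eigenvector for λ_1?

Step 1 — characteristic polynomial of 2×2 Sigma:
  det(Sigma - λI) = λ² - trace · λ + det = 0.
  trace = 14 + 5 = 19, det = 14·5 - (1)² = 69.
Step 2 — discriminant:
  Δ = trace² - 4·det = 361 - 276 = 85.
Step 3 — eigenvalues:
  λ = (trace ± √Δ)/2 = (19 ± 9.2195)/2,
  λ_1 = 14.1098,  λ_2 = 4.8902.

Step 4 — unit eigenvector for λ_1: solve (Sigma - λ_1 I)v = 0. First row:
  (14 - 14.1098)·v_x + (1)·v_y = 0, i.e. (-0.1098)·v_x + (1)·v_y = 0,
  so v ∝ (b, λ_1 - a) = (1, 0.1098) = u.
  ||u|| = √((1)² + (0.1098)²) = √(1.012) ≈ 1.006,
  v_1 = u/||u|| ≈ (0.994, 0.1091) (||v_1|| = 1).

λ_1 = 14.1098,  λ_2 = 4.8902;  v_1 ≈ (0.994, 0.1091)


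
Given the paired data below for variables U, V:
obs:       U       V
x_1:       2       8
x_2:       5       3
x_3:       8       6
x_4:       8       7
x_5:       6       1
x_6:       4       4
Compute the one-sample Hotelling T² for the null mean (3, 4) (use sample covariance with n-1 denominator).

Step 1 — sample mean vector:
  mean(U) = (2 + 5 + 8 + 8 + 6 + 4) / 6 = 33/6 = 5.5
  mean(V) = (8 + 3 + 6 + 7 + 1 + 4) / 6 = 29/6 = 4.8333
  x̄ = (5.5, 4.8333),  deviation x̄ - mu_0 = (5.5, 4.8333) - (3, 4) = (2.5, 0.8333).

Step 2 — sample covariance matrix, S[i,j] = (1/(n-1)) · Σ_k (x_{k,i} - mean_i) · (x_{k,j} - mean_j), divisor n-1 = 5:
  S[U,U] = ((-3.5)·(-3.5) + (-0.5)·(-0.5) + (2.5)·(2.5) + (2.5)·(2.5) + (0.5)·(0.5) + (-1.5)·(-1.5)) / 5 = 27.5/5 = 5.5
  S[U,V] = ((-3.5)·(3.1667) + (-0.5)·(-1.8333) + (2.5)·(1.1667) + (2.5)·(2.1667) + (0.5)·(-3.8333) + (-1.5)·(-0.8333)) / 5 = -2.5/5 = -0.5
  S[V,V] = ((3.1667)·(3.1667) + (-1.8333)·(-1.8333) + (1.1667)·(1.1667) + (2.1667)·(2.1667) + (-3.8333)·(-3.8333) + (-0.8333)·(-0.8333)) / 5 = 34.8333/5 = 6.9667
  S = [[5.5, -0.5],
 [-0.5, 6.9667]].

Step 3 — invert S. det(S) = 5.5·6.9667 - (-0.5)² = 38.0667.
  S^{-1} = (1/det) · [[d, -b], [-b, a]] = [[0.183, 0.0131],
 [0.0131, 0.1445]].

Step 4 — quadratic form (x̄ - mu_0)^T · S^{-1} · (x̄ - mu_0):
  S^{-1} · (x̄ - mu_0) = (0.4685, 0.1532),
  (x̄ - mu_0)^T · [...] = (2.5)·(0.4685) + (0.8333)·(0.1532) = 1.2989.

Step 5 — scale by n: T² = 6 · 1.2989 = 7.7933.

T² ≈ 7.7933


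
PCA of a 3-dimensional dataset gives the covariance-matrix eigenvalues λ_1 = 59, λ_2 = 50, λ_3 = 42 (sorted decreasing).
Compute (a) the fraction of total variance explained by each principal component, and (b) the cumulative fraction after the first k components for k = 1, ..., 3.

Step 1 — total variance = trace(Sigma) = Σ λ_i = 59 + 50 + 42 = 151.

Step 2 — fraction explained by component i = λ_i / Σ λ:
  PC1: 59/151 = 0.3907
  PC2: 50/151 = 0.3311
  PC3: 42/151 = 0.2781

Step 3 — cumulative fraction after k components = (λ_1 + ... + λ_k) / Σ λ:
  k = 1: 59/151 = 0.3907
  k = 2: (59 + 50)/151 = 109/151 = 0.7219
  k = 3: (59 + 50 + 42)/151 = 151/151 = 1

Summary (fraction, with percent):

explained: PC1 0.3907 (39.07%), PC2 0.3311 (33.11%), PC3 0.2781 (27.81%);  cumulative: 0.3907, 0.7219, 1


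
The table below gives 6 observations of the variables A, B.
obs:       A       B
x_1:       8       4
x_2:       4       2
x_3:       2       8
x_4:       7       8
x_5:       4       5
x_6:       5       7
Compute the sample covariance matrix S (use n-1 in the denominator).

Step 1 — column means:
  mean(A) = (8 + 4 + 2 + 7 + 4 + 5) / 6 = 30/6 = 5
  mean(B) = (4 + 2 + 8 + 8 + 5 + 7) / 6 = 34/6 = 5.6667

Step 2 — sample covariance S[i,j] = (1/(n-1)) · Σ_k (x_{k,i} - mean_i) · (x_{k,j} - mean_j), with n-1 = 5.
  S[A,A] = ((3)·(3) + (-1)·(-1) + (-3)·(-3) + (2)·(2) + (-1)·(-1) + (0)·(0)) / 5 = 24/5 = 4.8
  S[A,B] = ((3)·(-1.6667) + (-1)·(-3.6667) + (-3)·(2.3333) + (2)·(2.3333) + (-1)·(-0.6667) + (0)·(1.3333)) / 5 = -3/5 = -0.6
  S[B,B] = ((-1.6667)·(-1.6667) + (-3.6667)·(-3.6667) + (2.3333)·(2.3333) + (2.3333)·(2.3333) + (-0.6667)·(-0.6667) + (1.3333)·(1.3333)) / 5 = 29.3333/5 = 5.8667

S is symmetric (S[j,i] = S[i,j]). Assembling:

S = [[4.8, -0.6],
 [-0.6, 5.8667]]


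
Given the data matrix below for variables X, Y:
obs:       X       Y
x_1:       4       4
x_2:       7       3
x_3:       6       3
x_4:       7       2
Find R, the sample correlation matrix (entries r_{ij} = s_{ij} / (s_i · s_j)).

Step 1 — column means:
  mean(X) = (4 + 7 + 6 + 7) / 4 = 24/4 = 6
  mean(Y) = (4 + 3 + 3 + 2) / 4 = 12/4 = 3

Step 2 — sample variances and covariances s[i,j] = (1/(n-1)) · Σ_k (x_{k,i} - mean_i) · (x_{k,j} - mean_j), with n-1 = 3:
  s[X,X] = ((-2)·(-2) + (1)·(1) + (0)·(0) + (1)·(1)) / 3 = 6/3 = 2
  s[X,Y] = ((-2)·(1) + (1)·(0) + (0)·(0) + (1)·(-1)) / 3 = -3/3 = -1
  s[Y,Y] = ((1)·(1) + (0)·(0) + (0)·(0) + (-1)·(-1)) / 3 = 2/3 = 0.6667
  Sample standard deviations s_i = √(s[i,i]):
  s(X) = √(2) = 1.4142
  s(Y) = √(0.6667) = 0.8165

Step 3 — r_{ij} = s_{ij} / (s_i · s_j):
  r[X,X] = 1 (diagonal).
  r[X,Y] = -1 / (1.4142 · 0.8165) = -1 / 1.1547 = -0.866
  r[Y,Y] = 1 (diagonal).

R is symmetric with unit diagonal. Assembling:

R = [[1, -0.866],
 [-0.866, 1]]


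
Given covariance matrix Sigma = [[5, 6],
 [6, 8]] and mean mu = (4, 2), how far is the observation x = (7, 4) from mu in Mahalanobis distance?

Step 1 — centre the observation: (x - mu) = (3, 2).

Step 2 — invert Sigma. det(Sigma) = 5·8 - (6)² = 4.
  Sigma^{-1} = (1/det) · [[d, -b], [-b, a]] = [[2, -1.5],
 [-1.5, 1.25]].

Step 3 — form the quadratic (x - mu)^T · Sigma^{-1} · (x - mu):
  Sigma^{-1} · (x - mu) = (3, -2).
  (x - mu)^T · [Sigma^{-1} · (x - mu)] = (3)·(3) + (2)·(-2) = 5.

Step 4 — take square root: d = √(5) ≈ 2.2361.

d(x, mu) = √(5) ≈ 2.2361


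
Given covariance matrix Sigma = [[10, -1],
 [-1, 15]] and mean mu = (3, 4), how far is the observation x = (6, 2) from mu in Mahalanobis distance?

Step 1 — centre the observation: (x - mu) = (3, -2).

Step 2 — invert Sigma. det(Sigma) = 10·15 - (-1)² = 149.
  Sigma^{-1} = (1/det) · [[d, -b], [-b, a]] = [[0.1007, 0.0067],
 [0.0067, 0.0671]].

Step 3 — form the quadratic (x - mu)^T · Sigma^{-1} · (x - mu):
  Sigma^{-1} · (x - mu) = (0.2886, -0.1141).
  (x - mu)^T · [Sigma^{-1} · (x - mu)] = (3)·(0.2886) + (-2)·(-0.1141) = 1.094.

Step 4 — take square root: d = √(1.094) ≈ 1.0459.

d(x, mu) = √(1.094) ≈ 1.0459


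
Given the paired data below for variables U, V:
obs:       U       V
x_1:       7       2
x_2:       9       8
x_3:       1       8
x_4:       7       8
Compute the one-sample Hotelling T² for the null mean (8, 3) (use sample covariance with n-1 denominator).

Step 1 — sample mean vector:
  mean(U) = (7 + 9 + 1 + 7) / 4 = 24/4 = 6
  mean(V) = (2 + 8 + 8 + 8) / 4 = 26/4 = 6.5
  x̄ = (6, 6.5),  deviation x̄ - mu_0 = (6, 6.5) - (8, 3) = (-2, 3.5).

Step 2 — sample covariance matrix, S[i,j] = (1/(n-1)) · Σ_k (x_{k,i} - mean_i) · (x_{k,j} - mean_j), divisor n-1 = 3:
  S[U,U] = ((1)·(1) + (3)·(3) + (-5)·(-5) + (1)·(1)) / 3 = 36/3 = 12
  S[U,V] = ((1)·(-4.5) + (3)·(1.5) + (-5)·(1.5) + (1)·(1.5)) / 3 = -6/3 = -2
  S[V,V] = ((-4.5)·(-4.5) + (1.5)·(1.5) + (1.5)·(1.5) + (1.5)·(1.5)) / 3 = 27/3 = 9
  S = [[12, -2],
 [-2, 9]].

Step 3 — invert S. det(S) = 12·9 - (-2)² = 104.
  S^{-1} = (1/det) · [[d, -b], [-b, a]] = [[0.0865, 0.0192],
 [0.0192, 0.1154]].

Step 4 — quadratic form (x̄ - mu_0)^T · S^{-1} · (x̄ - mu_0):
  S^{-1} · (x̄ - mu_0) = (-0.1058, 0.3654),
  (x̄ - mu_0)^T · [...] = (-2)·(-0.1058) + (3.5)·(0.3654) = 1.4904.

Step 5 — scale by n: T² = 4 · 1.4904 = 5.9615.

T² ≈ 5.9615


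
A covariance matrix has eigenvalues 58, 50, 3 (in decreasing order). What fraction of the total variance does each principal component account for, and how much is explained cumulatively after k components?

Step 1 — total variance = trace(Sigma) = Σ λ_i = 58 + 50 + 3 = 111.

Step 2 — fraction explained by component i = λ_i / Σ λ:
  PC1: 58/111 = 0.5225
  PC2: 50/111 = 0.4505
  PC3: 3/111 = 0.027

Step 3 — cumulative fraction after k components = (λ_1 + ... + λ_k) / Σ λ:
  k = 1: 58/111 = 0.5225
  k = 2: (58 + 50)/111 = 108/111 = 0.973
  k = 3: (58 + 50 + 3)/111 = 111/111 = 1

Summary (fraction, with percent):

explained: PC1 0.5225 (52.25%), PC2 0.4505 (45.05%), PC3 0.027 (2.7%);  cumulative: 0.5225, 0.973, 1


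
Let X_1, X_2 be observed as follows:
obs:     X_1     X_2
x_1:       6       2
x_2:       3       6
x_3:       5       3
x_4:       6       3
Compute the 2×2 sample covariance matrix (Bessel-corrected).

Step 1 — column means:
  mean(X_1) = (6 + 3 + 5 + 6) / 4 = 20/4 = 5
  mean(X_2) = (2 + 6 + 3 + 3) / 4 = 14/4 = 3.5

Step 2 — sample covariance S[i,j] = (1/(n-1)) · Σ_k (x_{k,i} - mean_i) · (x_{k,j} - mean_j), with n-1 = 3.
  S[X_1,X_1] = ((1)·(1) + (-2)·(-2) + (0)·(0) + (1)·(1)) / 3 = 6/3 = 2
  S[X_1,X_2] = ((1)·(-1.5) + (-2)·(2.5) + (0)·(-0.5) + (1)·(-0.5)) / 3 = -7/3 = -2.3333
  S[X_2,X_2] = ((-1.5)·(-1.5) + (2.5)·(2.5) + (-0.5)·(-0.5) + (-0.5)·(-0.5)) / 3 = 9/3 = 3

S is symmetric (S[j,i] = S[i,j]). Assembling:

S = [[2, -2.3333],
 [-2.3333, 3]]


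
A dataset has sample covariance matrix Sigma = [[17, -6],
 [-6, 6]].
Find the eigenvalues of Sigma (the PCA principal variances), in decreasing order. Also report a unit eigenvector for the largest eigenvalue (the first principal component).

Step 1 — characteristic polynomial of 2×2 Sigma:
  det(Sigma - λI) = λ² - trace · λ + det = 0.
  trace = 17 + 6 = 23, det = 17·6 - (-6)² = 66.
Step 2 — discriminant:
  Δ = trace² - 4·det = 529 - 264 = 265.
Step 3 — eigenvalues:
  λ = (trace ± √Δ)/2 = (23 ± 16.2788)/2,
  λ_1 = 19.6394,  λ_2 = 3.3606.

Step 4 — unit eigenvector for λ_1: solve (Sigma - λ_1 I)v = 0. First row:
  (17 - 19.6394)·v_x + (-6)·v_y = 0, i.e. (-2.6394)·v_x + (-6)·v_y = 0,
  so v ∝ (b, λ_1 - a) = (-6, 2.6394); multiply by -1 so the first entry is positive: u = (6, -2.6394).
  ||u|| = √((6)² + (-2.6394)²) = √(42.9665) ≈ 6.5549,
  v_1 = u/||u|| ≈ (0.9153, -0.4027) (||v_1|| = 1).

λ_1 = 19.6394,  λ_2 = 3.3606;  v_1 ≈ (0.9153, -0.4027)


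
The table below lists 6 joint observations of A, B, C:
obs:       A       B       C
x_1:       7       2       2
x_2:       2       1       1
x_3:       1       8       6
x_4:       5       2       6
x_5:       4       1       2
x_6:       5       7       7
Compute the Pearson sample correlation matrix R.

Step 1 — column means:
  mean(A) = (7 + 2 + 1 + 5 + 4 + 5) / 6 = 24/6 = 4
  mean(B) = (2 + 1 + 8 + 2 + 1 + 7) / 6 = 21/6 = 3.5
  mean(C) = (2 + 1 + 6 + 6 + 2 + 7) / 6 = 24/6 = 4

Step 2 — sample variances and covariances s[i,j] = (1/(n-1)) · Σ_k (x_{k,i} - mean_i) · (x_{k,j} - mean_j), with n-1 = 5:
  s[A,A] = ((3)·(3) + (-2)·(-2) + (-3)·(-3) + (1)·(1) + (0)·(0) + (1)·(1)) / 5 = 24/5 = 4.8
  s[A,B] = ((3)·(-1.5) + (-2)·(-2.5) + (-3)·(4.5) + (1)·(-1.5) + (0)·(-2.5) + (1)·(3.5)) / 5 = -11/5 = -2.2
  s[A,C] = ((3)·(-2) + (-2)·(-3) + (-3)·(2) + (1)·(2) + (0)·(-2) + (1)·(3)) / 5 = -1/5 = -0.2
  s[B,B] = ((-1.5)·(-1.5) + (-2.5)·(-2.5) + (4.5)·(4.5) + (-1.5)·(-1.5) + (-2.5)·(-2.5) + (3.5)·(3.5)) / 5 = 49.5/5 = 9.9
  s[B,C] = ((-1.5)·(-2) + (-2.5)·(-3) + (4.5)·(2) + (-1.5)·(2) + (-2.5)·(-2) + (3.5)·(3)) / 5 = 32/5 = 6.4
  s[C,C] = ((-2)·(-2) + (-3)·(-3) + (2)·(2) + (2)·(2) + (-2)·(-2) + (3)·(3)) / 5 = 34/5 = 6.8
  Sample standard deviations s_i = √(s[i,i]):
  s(A) = √(4.8) = 2.1909
  s(B) = √(9.9) = 3.1464
  s(C) = √(6.8) = 2.6077

Step 3 — r_{ij} = s_{ij} / (s_i · s_j):
  r[A,A] = 1 (diagonal).
  r[A,B] = -2.2 / (2.1909 · 3.1464) = -2.2 / 6.8935 = -0.3191
  r[A,C] = -0.2 / (2.1909 · 2.6077) = -0.2 / 5.7131 = -0.035
  r[B,B] = 1 (diagonal).
  r[B,C] = 6.4 / (3.1464 · 2.6077) = 6.4 / 8.2049 = 0.78
  r[C,C] = 1 (diagonal).

R is symmetric with unit diagonal. Assembling:

R = [[1, -0.3191, -0.035],
 [-0.3191, 1, 0.78],
 [-0.035, 0.78, 1]]


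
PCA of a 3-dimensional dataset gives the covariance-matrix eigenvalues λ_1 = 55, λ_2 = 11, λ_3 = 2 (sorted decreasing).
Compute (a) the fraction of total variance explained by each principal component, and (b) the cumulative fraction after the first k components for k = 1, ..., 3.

Step 1 — total variance = trace(Sigma) = Σ λ_i = 55 + 11 + 2 = 68.

Step 2 — fraction explained by component i = λ_i / Σ λ:
  PC1: 55/68 = 0.8088
  PC2: 11/68 = 0.1618
  PC3: 2/68 = 0.0294

Step 3 — cumulative fraction after k components = (λ_1 + ... + λ_k) / Σ λ:
  k = 1: 55/68 = 0.8088
  k = 2: (55 + 11)/68 = 66/68 = 0.9706
  k = 3: (55 + 11 + 2)/68 = 68/68 = 1

Summary (fraction, with percent):

explained: PC1 0.8088 (80.88%), PC2 0.1618 (16.18%), PC3 0.0294 (2.94%);  cumulative: 0.8088, 0.9706, 1


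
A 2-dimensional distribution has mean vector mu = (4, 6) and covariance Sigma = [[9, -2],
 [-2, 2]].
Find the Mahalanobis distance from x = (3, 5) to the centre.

Step 1 — centre the observation: (x - mu) = (-1, -1).

Step 2 — invert Sigma. det(Sigma) = 9·2 - (-2)² = 14.
  Sigma^{-1} = (1/det) · [[d, -b], [-b, a]] = [[0.1429, 0.1429],
 [0.1429, 0.6429]].

Step 3 — form the quadratic (x - mu)^T · Sigma^{-1} · (x - mu):
  Sigma^{-1} · (x - mu) = (-0.2857, -0.7857).
  (x - mu)^T · [Sigma^{-1} · (x - mu)] = (-1)·(-0.2857) + (-1)·(-0.7857) = 1.0714.

Step 4 — take square root: d = √(1.0714) ≈ 1.0351.

d(x, mu) = √(1.0714) ≈ 1.0351


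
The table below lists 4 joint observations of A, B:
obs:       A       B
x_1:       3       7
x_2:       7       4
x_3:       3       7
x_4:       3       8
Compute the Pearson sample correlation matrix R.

Step 1 — column means:
  mean(A) = (3 + 7 + 3 + 3) / 4 = 16/4 = 4
  mean(B) = (7 + 4 + 7 + 8) / 4 = 26/4 = 6.5

Step 2 — sample variances and covariances s[i,j] = (1/(n-1)) · Σ_k (x_{k,i} - mean_i) · (x_{k,j} - mean_j), with n-1 = 3:
  s[A,A] = ((-1)·(-1) + (3)·(3) + (-1)·(-1) + (-1)·(-1)) / 3 = 12/3 = 4
  s[A,B] = ((-1)·(0.5) + (3)·(-2.5) + (-1)·(0.5) + (-1)·(1.5)) / 3 = -10/3 = -3.3333
  s[B,B] = ((0.5)·(0.5) + (-2.5)·(-2.5) + (0.5)·(0.5) + (1.5)·(1.5)) / 3 = 9/3 = 3
  Sample standard deviations s_i = √(s[i,i]):
  s(A) = √(4) = 2
  s(B) = √(3) = 1.7321

Step 3 — r_{ij} = s_{ij} / (s_i · s_j):
  r[A,A] = 1 (diagonal).
  r[A,B] = -3.3333 / (2 · 1.7321) = -3.3333 / 3.4641 = -0.9623
  r[B,B] = 1 (diagonal).

R is symmetric with unit diagonal. Assembling:

R = [[1, -0.9623],
 [-0.9623, 1]]
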